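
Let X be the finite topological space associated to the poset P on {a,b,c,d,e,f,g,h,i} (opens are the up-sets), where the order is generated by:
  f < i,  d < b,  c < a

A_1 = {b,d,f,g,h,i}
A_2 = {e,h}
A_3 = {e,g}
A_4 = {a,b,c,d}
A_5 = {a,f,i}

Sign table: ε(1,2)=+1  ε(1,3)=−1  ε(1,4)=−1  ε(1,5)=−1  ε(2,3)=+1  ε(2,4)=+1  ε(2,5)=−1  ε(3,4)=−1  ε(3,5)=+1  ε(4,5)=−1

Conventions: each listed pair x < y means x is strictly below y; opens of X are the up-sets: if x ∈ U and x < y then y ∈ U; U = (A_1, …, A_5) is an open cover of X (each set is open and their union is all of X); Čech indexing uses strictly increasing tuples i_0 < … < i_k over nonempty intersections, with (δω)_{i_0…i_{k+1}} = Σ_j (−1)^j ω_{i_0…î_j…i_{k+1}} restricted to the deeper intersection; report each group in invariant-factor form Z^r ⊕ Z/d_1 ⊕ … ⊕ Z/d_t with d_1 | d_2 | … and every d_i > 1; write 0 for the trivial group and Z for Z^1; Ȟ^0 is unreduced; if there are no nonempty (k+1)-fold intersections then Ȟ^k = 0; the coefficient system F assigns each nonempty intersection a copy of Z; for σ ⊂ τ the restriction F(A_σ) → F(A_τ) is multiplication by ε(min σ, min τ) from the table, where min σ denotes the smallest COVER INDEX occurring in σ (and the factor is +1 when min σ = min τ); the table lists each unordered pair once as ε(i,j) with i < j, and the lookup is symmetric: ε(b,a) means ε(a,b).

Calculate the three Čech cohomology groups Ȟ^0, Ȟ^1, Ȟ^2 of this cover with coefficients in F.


Ȟ^0(U;F) ≅ 0; Ȟ^1(U;F) ≅ Z ⊕ Z/2; Ȟ^2(U;F) ≅ 0

nonempty overlaps:
  A12={h} A13={g} A14={b,d} A15={f,i} A23={e} A45={a}
C dims 5,6; δ0: rk 5, SNF 1^4·2
degree 0: 5−5−0 = 0 → Ȟ^0 ≅ 0
degree 1: 6−0−5 = 1 plus torsion [2] → Ȟ^1 ≅ Z ⊕ Z/2
degree 2: 0−0−0 = 0 → Ȟ^2 ≅ 0


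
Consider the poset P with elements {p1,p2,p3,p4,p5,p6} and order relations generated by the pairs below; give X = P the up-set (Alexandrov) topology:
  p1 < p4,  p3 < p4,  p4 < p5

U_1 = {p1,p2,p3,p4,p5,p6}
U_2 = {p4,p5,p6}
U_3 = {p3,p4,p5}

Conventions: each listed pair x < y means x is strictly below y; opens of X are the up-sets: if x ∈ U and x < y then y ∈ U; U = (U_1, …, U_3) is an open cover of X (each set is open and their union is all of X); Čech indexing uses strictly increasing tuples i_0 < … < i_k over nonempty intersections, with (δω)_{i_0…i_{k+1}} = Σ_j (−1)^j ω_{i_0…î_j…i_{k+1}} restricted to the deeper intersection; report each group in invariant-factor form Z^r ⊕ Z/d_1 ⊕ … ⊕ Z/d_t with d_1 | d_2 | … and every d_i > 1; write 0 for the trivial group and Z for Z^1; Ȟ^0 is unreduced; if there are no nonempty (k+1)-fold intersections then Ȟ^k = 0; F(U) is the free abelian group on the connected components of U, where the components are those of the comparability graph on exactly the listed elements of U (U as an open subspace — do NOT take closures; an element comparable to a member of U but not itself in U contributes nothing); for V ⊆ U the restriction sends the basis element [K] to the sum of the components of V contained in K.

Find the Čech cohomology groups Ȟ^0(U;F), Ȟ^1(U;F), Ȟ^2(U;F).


Ȟ^0(U;F) ≅ Z^3; Ȟ^1(U;F) ≅ 0; Ȟ^2(U;F) ≅ 0

nerve of the cover:
  U12={p4,p5,p6} U13={p3,p4,p5} U23={p4,p5}
  U123={p4,p5}
components per intersection:
  U1: {p1,p3,p4,p5} {p2} {p6}
  U2: {p4,p5} {p6}
  U3: {p3,p4,p5}
  U12: {p4,p5} {p6}
  U13: {p3,p4,p5}
  U23: {p4,p5}
  U123: {p4,p5}
C dims 6,4,1; δ0: rk 3, SNF 1^3; δ1: rk 1, SNF 1^1
Ȟ^0 = (6 − 3) − 0 = 3, so Ȟ^0 ≅ Z^3
Ȟ^1 = (4 − 1) − 3 = 0, so Ȟ^1 ≅ 0
Ȟ^2 = (1 − 0) − 1 = 0, so Ȟ^2 ≅ 0


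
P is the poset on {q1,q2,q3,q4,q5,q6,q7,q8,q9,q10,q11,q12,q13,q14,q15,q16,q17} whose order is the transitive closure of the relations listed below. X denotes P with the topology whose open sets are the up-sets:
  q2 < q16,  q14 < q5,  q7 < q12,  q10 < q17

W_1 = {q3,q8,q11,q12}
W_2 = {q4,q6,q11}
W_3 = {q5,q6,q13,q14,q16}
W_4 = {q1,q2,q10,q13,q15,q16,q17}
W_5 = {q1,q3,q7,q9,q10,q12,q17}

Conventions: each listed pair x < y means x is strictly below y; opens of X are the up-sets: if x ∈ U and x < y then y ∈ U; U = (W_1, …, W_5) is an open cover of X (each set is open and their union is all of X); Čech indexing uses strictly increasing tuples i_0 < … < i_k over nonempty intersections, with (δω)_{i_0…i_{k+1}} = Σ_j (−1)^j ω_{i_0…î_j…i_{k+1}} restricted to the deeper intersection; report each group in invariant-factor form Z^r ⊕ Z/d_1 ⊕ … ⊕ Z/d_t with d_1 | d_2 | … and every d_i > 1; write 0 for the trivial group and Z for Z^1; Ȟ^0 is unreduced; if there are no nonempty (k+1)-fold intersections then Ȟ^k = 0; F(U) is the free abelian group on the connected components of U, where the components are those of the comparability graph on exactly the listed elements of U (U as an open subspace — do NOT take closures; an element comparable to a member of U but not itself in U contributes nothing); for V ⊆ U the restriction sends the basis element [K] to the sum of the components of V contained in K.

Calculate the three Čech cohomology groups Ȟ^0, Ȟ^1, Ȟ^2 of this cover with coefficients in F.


Ȟ^0 = Z^13; Ȟ^1 = 0; Ȟ^2 = 0

nonempty intersections:
  W12={q11} W15={q3,q12} W23={q6} W34={q13,q16} W45={q1,q10,q17}
components per intersection:
  W1: {q3} {q8} {q11} {q12}
  W2: {q4} {q6} {q11}
  W3: {q5,q14} {q6} {q13} {q16}
  W4: {q1} {q2,q16} {q10,q17} {q13} {q15}
  W5: {q1} {q3} {q7,q12} {q9} {q10,q17}
  W12: {q11}
  W15: {q3} {q12}
  W23: {q6}
  W34: {q13} {q16}
  W45: {q1} {q10,q17}
C dims 21,8; δ0: rk 8, SNF 1^8
Ȟ^0: (21−8)−0=13 ⇒ Z^13
Ȟ^1: (8−0)−8=0 ⇒ 0
Ȟ^2: (0−0)−0=0 ⇒ 0


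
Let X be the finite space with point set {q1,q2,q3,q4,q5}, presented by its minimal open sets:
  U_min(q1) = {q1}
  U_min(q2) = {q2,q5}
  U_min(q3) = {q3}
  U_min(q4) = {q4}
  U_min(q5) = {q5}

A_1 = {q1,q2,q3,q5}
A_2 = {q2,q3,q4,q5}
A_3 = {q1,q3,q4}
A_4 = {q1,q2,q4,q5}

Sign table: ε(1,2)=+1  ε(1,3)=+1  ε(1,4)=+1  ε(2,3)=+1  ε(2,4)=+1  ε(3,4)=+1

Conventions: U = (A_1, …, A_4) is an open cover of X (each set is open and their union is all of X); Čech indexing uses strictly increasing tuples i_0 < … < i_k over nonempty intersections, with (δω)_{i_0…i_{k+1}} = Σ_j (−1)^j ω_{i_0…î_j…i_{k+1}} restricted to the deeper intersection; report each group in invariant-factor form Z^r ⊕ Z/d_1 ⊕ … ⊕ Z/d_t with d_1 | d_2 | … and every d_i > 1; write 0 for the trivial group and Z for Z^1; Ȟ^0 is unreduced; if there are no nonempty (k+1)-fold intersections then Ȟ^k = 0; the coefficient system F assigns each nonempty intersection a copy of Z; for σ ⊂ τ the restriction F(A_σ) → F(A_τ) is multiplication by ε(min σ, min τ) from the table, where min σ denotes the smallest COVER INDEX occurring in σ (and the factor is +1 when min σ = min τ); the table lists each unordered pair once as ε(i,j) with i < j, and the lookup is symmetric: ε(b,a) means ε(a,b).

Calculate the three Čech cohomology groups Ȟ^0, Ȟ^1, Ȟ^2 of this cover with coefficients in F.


Ȟ^0 ≅ Z; Ȟ^1 ≅ 0; Ȟ^2 ≅ Z

nerve of the cover:
  A12={q2,q3,q5} A13={q1,q3} A14={q1,q2,q5} A23={q3,q4} A24={q2,q4,q5} A34={q1,q4}
  A123={q3} A124={q2,q5} A134={q1} A234={q4}
C dims 4,6,4; δ0: rk 3, SNF 1^3; δ1: rk 3, SNF 1^3
Ȟ^0 = (4 − 3) − 0 = 1, so Ȟ^0 ≅ Z
Ȟ^1 = (6 − 3) − 3 = 0, so Ȟ^1 ≅ 0
Ȟ^2 = (4 − 0) − 3 = 1, so Ȟ^2 ≅ Z


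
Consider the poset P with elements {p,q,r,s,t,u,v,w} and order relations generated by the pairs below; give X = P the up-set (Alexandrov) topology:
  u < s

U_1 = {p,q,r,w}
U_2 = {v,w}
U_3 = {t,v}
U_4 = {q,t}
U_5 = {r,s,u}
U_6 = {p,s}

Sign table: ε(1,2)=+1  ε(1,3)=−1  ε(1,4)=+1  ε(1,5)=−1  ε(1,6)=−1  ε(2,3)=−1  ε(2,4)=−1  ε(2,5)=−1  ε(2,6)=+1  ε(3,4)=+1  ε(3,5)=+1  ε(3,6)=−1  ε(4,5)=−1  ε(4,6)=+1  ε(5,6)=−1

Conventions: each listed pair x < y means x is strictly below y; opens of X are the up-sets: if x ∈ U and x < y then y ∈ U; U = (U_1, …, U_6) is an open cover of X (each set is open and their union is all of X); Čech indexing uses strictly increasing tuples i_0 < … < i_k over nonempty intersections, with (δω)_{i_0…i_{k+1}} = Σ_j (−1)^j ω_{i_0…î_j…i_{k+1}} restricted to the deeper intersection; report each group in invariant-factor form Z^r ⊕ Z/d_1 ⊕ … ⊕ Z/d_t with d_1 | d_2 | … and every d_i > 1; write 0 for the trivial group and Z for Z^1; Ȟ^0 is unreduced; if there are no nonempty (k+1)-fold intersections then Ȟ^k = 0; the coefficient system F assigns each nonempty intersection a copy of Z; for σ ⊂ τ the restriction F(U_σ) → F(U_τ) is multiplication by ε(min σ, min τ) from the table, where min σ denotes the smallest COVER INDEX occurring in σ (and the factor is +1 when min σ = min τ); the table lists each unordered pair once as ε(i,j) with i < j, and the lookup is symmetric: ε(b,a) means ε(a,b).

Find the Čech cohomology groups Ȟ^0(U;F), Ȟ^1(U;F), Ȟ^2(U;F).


Ȟ^0 = 0, Ȟ^1 = Z ⊕ Z/2, Ȟ^2 = 0

nonempty overlaps:
  U12={w} U14={q} U15={r} U16={p} U23={v} U34={t} U56={s}
C dims 6,7; δ0: rk 6, SNF 1^5·2
degree 0: 6−6−0 = 0 → Ȟ^0 ≅ 0
degree 1: 7−0−6 = 1 plus torsion [2] → Ȟ^1 ≅ Z ⊕ Z/2
degree 2: 0−0−0 = 0 → Ȟ^2 ≅ 0


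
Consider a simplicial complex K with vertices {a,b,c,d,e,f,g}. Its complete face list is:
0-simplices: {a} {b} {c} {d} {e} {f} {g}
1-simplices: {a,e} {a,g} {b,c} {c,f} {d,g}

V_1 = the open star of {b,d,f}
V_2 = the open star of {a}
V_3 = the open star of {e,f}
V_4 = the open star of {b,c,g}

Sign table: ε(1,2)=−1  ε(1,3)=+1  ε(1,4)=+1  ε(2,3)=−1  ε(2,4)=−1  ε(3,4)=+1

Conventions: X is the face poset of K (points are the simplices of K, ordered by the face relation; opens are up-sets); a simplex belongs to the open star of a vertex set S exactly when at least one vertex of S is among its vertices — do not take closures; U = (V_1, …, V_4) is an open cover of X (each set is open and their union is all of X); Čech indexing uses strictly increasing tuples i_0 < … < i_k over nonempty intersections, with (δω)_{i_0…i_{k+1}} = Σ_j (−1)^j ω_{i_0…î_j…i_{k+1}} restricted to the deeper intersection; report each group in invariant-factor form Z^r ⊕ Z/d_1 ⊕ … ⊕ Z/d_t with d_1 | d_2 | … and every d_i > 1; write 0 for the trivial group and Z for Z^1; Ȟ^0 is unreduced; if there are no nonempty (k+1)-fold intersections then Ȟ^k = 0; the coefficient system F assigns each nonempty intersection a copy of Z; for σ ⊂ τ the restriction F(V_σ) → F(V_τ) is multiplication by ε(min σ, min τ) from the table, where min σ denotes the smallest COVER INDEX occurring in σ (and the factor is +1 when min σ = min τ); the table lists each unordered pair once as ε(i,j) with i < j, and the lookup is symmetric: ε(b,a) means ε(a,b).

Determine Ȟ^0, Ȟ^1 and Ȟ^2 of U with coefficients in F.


nonempty overlaps:
  V1={{b},{d},{f},{b,c},{c,f},{d,g}} V2={{a},{a,e},{a,g}} V3={{e},{f},{a,e},{c,f}} V4={{b},{c},{g},{a,g},{b,c},{c,f},{d,g}}
  V13={{f},{c,f}} V14={{b},{b,c},{c,f},{d,g}} V23={{a,e}} V24={{a,g}} V34={{c,f}}
  V134={{c,f}}
C dims 4,5,1; δ0: rk 3, SNF 1^3; δ1: rk 1, SNF 1^1
degree 0: 4−3−0 = 1 → Ȟ^0 ≅ Z
degree 1: 5−1−3 = 1 → Ȟ^1 ≅ Z
degree 2: 1−0−1 = 0 → Ȟ^2 ≅ 0

Ȟ^0 = Z, Ȟ^1 = Z, Ȟ^2 = 0


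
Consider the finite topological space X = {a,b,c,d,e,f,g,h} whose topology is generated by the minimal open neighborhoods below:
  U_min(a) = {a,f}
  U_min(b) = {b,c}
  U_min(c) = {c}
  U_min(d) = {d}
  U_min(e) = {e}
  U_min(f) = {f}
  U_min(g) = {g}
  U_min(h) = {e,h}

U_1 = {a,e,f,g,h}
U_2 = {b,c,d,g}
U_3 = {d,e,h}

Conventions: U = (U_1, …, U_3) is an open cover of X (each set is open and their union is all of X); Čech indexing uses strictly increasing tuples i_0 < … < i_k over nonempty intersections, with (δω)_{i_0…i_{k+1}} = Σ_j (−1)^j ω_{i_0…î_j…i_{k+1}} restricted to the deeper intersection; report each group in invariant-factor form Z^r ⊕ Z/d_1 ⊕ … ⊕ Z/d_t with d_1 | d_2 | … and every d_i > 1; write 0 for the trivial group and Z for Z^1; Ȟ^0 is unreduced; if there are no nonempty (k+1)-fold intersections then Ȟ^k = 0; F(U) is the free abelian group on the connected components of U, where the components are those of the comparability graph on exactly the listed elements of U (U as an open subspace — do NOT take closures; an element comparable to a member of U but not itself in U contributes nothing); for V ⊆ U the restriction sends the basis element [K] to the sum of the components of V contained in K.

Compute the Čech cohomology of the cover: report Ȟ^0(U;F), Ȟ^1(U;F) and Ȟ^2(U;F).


nonempty overlaps:
  U12={g} U13={e,h} U23={d}
components per intersection:
  U1: {a,f} {e,h} {g}
  U2: {b,c} {d} {g}
  U3: {d} {e,h}
  U12: {g}
  U13: {e,h}
  U23: {d}
C dims 8,3; δ0: rk 3, SNF 1^3
degree 0: 8−3−0 = 5 → Ȟ^0 ≅ Z^5
degree 1: 3−0−3 = 0 → Ȟ^1 ≅ 0
degree 2: 0−0−0 = 0 → Ȟ^2 ≅ 0

Ȟ^0 = Z^5, Ȟ^1 = 0 and Ȟ^2 = 0


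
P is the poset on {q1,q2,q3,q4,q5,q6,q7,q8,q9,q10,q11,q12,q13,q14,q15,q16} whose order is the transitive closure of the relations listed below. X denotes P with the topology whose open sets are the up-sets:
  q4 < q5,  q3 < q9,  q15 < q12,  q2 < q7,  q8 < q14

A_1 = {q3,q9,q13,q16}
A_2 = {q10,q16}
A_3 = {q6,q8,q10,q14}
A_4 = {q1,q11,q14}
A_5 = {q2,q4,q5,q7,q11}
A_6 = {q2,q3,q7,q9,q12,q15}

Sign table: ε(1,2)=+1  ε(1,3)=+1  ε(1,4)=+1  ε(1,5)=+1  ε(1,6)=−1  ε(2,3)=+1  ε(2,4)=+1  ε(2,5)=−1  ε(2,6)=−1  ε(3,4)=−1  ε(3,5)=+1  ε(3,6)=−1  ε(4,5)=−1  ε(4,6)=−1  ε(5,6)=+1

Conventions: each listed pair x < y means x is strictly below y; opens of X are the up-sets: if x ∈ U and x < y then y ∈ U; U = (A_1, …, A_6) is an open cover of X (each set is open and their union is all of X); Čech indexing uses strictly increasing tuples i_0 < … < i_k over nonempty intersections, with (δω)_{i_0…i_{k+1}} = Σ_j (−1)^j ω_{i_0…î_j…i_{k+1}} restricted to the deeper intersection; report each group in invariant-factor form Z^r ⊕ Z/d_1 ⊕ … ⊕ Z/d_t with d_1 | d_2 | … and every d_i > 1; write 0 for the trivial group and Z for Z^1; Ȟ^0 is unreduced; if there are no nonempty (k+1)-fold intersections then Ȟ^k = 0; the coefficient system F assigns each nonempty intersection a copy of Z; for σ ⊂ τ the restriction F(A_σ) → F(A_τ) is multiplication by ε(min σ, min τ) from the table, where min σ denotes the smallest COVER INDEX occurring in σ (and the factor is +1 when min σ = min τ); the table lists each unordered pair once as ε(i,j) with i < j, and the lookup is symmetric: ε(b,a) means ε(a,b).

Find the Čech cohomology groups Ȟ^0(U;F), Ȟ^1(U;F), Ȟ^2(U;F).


Ȟ^0 ≅ 0,  Ȟ^1 ≅ Z/2,  Ȟ^2 ≅ 0

nonempty overlaps:
  A12={q16} A16={q3,q9} A23={q10} A34={q14} A45={q11} A56={q2,q7}
C dims 6,6; δ0: rk 6, SNF 1^5·2
degree 0: 6−6−0 = 0 → Ȟ^0 ≅ 0
degree 1: 6−0−6 = 0 plus torsion [2] → Ȟ^1 ≅ Z/2
degree 2: 0−0−0 = 0 → Ȟ^2 ≅ 0


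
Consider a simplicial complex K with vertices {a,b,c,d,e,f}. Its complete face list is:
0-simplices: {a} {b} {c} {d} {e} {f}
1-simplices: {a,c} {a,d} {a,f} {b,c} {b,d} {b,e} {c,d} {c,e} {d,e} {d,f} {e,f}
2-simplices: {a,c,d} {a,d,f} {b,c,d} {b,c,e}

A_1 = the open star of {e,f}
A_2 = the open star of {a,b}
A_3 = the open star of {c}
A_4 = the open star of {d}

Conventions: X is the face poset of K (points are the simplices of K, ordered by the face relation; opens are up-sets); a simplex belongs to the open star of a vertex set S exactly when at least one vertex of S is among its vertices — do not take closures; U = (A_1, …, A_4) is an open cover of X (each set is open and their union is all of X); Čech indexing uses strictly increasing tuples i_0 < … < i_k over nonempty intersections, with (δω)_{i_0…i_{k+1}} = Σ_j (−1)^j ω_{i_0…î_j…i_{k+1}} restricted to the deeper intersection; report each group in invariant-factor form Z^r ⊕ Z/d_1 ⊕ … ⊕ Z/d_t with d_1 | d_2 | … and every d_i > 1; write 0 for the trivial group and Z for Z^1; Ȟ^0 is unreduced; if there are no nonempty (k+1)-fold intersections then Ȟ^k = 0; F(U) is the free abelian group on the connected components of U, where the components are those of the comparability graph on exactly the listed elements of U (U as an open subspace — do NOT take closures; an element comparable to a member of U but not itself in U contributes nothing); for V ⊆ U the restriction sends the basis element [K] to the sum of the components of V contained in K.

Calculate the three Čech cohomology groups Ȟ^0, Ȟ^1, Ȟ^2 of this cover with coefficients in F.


Ȟ^0 = Z, Ȟ^1 = Z^2, Ȟ^2 = 0

nonempty overlaps:
  A1={{e},{f},{a,f},{b,e},{c,e},{d,e},{d,f},{e,f},{a,d,f},{b,c,e}} A2={{a},{b},{a,c},{a,d},{a,f},{b,c},{b,d},{b,e},{a,c,d},{a,d,f},{b,c,d},{b,c,e}} A3={{c},{a,c},{b,c},{c,d},{c,e},{a,c,d},{b,c,d},{b,c,e}} A4={{d},{a,d},{b,d},{c,d},{d,e},{d,f},{a,c,d},{a,d,f},{b,c,d}}
  A12={{a,f},{b,e},{a,d,f},{b,c,e}} A13={{c,e},{b,c,e}} A14={{d,e},{d,f},{a,d,f}} A23={{a,c},{b,c},{a,c,d},{b,c,d},{b,c,e}} A24={{a,d},{b,d},{a,c,d},{a,d,f},{b,c,d}} A34={{c,d},{a,c,d},{b,c,d}}
  A123={{b,c,e}} A124={{a,d,f}} A234={{a,c,d},{b,c,d}}
components per intersection:
  A1: {{e},{f},{a,f},{b,e},{c,e},{d,e},{d,f},{e,f},{a,d,f},{b,c,e}}
  A2: {{a},{a,c},{a,d},{a,f},{a,c,d},{a,d,f}} {{b},{b,c},{b,d},{b,e},{b,c,d},{b,c,e}}
  A3: {{c},{a,c},{b,c},{c,d},{c,e},{a,c,d},{b,c,d},{b,c,e}}
  A4: {{d},{a,d},{b,d},{c,d},{d,e},{d,f},{a,c,d},{a,d,f},{b,c,d}}
  A12: {{a,f},{a,d,f}} {{b,e},{b,c,e}}
  A13: {{c,e},{b,c,e}}
  A14: {{d,e}} {{d,f},{a,d,f}}
  A23: {{a,c},{a,c,d}} {{b,c},{b,c,d},{b,c,e}}
  A24: {{a,d},{a,c,d},{a,d,f}} {{b,d},{b,c,d}}
  A34: {{c,d},{a,c,d},{b,c,d}}
  A123: {{b,c,e}}
  A124: {{a,d,f}}
  A234: {{a,c,d}} {{b,c,d}}
C dims 5,10,4; δ0: rk 4, SNF 1^4; δ1: rk 4, SNF 1^4
degree 0: 5−4−0 = 1 → Ȟ^0 ≅ Z
degree 1: 10−4−4 = 2 → Ȟ^1 ≅ Z^2
degree 2: 4−0−4 = 0 → Ȟ^2 ≅ 0


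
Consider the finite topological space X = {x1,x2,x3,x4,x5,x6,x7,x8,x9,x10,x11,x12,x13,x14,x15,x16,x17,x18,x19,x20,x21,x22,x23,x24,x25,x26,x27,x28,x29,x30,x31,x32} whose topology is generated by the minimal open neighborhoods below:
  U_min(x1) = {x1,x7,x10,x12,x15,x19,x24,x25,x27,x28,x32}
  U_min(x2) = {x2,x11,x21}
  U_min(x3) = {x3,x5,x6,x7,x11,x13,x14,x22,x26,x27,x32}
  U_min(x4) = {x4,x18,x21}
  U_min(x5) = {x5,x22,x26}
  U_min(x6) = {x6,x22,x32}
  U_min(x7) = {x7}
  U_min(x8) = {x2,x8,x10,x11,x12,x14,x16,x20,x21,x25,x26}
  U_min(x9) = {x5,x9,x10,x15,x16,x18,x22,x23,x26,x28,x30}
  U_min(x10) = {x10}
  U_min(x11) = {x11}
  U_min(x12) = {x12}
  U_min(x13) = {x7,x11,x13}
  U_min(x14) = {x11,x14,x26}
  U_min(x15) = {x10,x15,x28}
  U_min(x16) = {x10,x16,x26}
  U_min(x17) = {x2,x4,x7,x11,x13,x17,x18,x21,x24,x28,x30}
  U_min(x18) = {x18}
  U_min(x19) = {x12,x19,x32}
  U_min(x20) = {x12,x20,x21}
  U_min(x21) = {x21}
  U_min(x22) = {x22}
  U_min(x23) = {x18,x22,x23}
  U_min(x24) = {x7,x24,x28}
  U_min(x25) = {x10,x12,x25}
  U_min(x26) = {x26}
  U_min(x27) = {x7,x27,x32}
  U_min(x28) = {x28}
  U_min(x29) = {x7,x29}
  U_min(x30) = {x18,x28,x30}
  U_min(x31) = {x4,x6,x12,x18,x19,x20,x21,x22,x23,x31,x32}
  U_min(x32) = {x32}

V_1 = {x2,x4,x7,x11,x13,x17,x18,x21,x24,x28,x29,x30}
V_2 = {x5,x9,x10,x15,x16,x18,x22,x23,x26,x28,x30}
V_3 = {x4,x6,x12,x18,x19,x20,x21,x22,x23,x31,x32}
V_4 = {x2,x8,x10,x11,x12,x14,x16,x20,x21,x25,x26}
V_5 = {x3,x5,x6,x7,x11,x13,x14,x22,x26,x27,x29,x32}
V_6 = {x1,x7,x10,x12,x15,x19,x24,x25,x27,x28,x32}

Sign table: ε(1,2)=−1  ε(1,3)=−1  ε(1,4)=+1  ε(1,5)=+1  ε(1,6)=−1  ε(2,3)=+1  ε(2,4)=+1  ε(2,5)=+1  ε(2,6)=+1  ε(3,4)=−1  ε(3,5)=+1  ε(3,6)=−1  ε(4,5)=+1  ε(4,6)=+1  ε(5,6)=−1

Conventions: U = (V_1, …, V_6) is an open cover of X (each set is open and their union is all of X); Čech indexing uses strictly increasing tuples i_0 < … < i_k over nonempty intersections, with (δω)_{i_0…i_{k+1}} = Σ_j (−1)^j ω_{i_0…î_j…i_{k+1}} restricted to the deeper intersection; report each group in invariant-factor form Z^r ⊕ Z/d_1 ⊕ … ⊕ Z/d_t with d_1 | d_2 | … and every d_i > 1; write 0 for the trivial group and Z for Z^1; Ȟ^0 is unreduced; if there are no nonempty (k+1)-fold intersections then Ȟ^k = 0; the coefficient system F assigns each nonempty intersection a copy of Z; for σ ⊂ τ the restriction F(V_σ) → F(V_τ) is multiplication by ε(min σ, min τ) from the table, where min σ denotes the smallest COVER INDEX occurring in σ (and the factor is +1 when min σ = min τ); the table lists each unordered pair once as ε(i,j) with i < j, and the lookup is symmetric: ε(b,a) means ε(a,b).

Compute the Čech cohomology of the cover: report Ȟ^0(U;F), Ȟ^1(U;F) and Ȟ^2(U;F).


Ȟ^0 = 0, Ȟ^1 = Z/2 and Ȟ^2 = Z

intersection data:
  V12={x18,x28,x30} V13={x4,x18,x21} V14={x2,x11,x21} V15={x7,x11,x13,x29} V16={x7,x24,x28} V23={x18,x22,x23} V24={x10,x16,x26} V25={x5,x22,x26} V26={x10,x15,x28} V34={x12,x20,x21} V35={x6,x22,x32} V36={x12,x19,x32} V45={x11,x14,x26} V46={x10,x12,x25} V56={x7,x27,x32}
  V123={x18} V126={x28} V134={x21} V145={x11} V156={x7} V235={x22} V245={x26} V246={x10} V346={x12} V356={x32}
C dims 6,15,10; δ0: rk 6, SNF 1^5·2; δ1: rk 9, SNF 1^9
Ȟ^0 = (6 − 6) − 0 = 0, so Ȟ^0 ≅ 0
Ȟ^1 = (15 − 9) − 6 = 0 plus torsion [2], so Ȟ^1 ≅ Z/2
Ȟ^2 = (10 − 0) − 9 = 1, so Ȟ^2 ≅ Z


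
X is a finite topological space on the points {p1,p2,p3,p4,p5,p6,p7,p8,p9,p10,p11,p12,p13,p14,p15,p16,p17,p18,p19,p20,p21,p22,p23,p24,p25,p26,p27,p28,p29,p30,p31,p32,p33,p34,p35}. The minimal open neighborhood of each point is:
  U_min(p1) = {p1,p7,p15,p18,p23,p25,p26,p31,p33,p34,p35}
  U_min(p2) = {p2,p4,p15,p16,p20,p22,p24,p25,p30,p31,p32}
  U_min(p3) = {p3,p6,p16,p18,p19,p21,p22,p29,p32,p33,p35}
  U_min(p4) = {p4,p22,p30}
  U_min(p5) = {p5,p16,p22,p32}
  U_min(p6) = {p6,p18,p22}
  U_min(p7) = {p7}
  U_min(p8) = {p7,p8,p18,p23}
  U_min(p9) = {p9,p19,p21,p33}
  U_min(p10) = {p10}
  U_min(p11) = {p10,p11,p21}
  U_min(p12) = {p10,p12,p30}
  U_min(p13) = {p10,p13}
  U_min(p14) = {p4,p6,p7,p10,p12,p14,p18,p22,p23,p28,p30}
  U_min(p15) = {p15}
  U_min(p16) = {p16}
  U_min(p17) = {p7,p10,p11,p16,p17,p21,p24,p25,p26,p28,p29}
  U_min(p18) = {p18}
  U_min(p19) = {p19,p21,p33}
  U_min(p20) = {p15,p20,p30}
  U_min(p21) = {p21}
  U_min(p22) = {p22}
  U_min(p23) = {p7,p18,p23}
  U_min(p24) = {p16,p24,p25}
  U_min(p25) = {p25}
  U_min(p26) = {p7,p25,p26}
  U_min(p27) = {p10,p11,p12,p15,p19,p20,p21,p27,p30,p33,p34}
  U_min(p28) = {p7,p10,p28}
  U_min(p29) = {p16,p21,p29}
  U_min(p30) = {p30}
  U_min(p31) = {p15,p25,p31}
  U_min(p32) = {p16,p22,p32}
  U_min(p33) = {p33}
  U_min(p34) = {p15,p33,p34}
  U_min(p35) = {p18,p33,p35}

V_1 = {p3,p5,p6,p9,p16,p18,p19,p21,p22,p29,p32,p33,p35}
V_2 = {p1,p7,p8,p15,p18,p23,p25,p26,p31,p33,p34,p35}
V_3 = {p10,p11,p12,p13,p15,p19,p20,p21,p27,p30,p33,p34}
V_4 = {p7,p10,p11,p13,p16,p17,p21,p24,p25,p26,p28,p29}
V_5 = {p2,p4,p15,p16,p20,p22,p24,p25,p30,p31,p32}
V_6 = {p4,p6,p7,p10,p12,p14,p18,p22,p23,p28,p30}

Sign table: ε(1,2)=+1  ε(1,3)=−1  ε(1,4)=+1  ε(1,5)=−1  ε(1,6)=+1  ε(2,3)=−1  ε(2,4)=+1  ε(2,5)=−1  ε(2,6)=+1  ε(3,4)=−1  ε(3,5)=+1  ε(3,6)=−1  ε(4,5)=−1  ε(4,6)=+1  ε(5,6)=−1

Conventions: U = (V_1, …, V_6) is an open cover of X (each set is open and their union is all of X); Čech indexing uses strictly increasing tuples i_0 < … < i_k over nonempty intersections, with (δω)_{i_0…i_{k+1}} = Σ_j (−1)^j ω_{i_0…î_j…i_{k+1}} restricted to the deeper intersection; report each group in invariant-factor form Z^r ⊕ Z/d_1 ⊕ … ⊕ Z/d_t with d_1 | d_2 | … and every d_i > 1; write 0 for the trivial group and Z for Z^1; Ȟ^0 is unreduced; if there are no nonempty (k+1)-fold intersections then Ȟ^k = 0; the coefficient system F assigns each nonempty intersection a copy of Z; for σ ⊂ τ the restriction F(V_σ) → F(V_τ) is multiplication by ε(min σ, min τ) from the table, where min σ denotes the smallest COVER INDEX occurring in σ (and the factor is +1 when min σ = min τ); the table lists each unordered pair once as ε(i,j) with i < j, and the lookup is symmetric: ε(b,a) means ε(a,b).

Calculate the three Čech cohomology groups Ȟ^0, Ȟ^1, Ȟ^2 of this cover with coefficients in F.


nerve of the cover:
  V12={p18,p33,p35} V13={p19,p21,p33} V14={p16,p21,p29} V15={p16,p22,p32} V16={p6,p18,p22} V23={p15,p33,p34} V24={p7,p25,p26} V25={p15,p25,p31} V26={p7,p18,p23} V34={p10,p11,p13,p21} V35={p15,p20,p30} V36={p10,p12,p30} V45={p16,p24,p25} V46={p7,p10,p28} V56={p4,p22,p30}
  V123={p33} V126={p18} V134={p21} V145={p16} V156={p22} V235={p15} V245={p25} V246={p7} V346={p10} V356={p30}
C dims 6,15,10; δ0: rk 5, SNF 1^5; δ1: rk 10, SNF 1^9·2
Ȟ^0 = (6 − 5) − 0 = 1, so Ȟ^0 ≅ Z
Ȟ^1 = (15 − 10) − 5 = 0, so Ȟ^1 ≅ 0
Ȟ^2 = (10 − 0) − 10 = 0 plus torsion [2], so Ȟ^2 ≅ Z/2

Ȟ^0(U;F) ≅ Z; Ȟ^1(U;F) ≅ 0; Ȟ^2(U;F) ≅ Z/2


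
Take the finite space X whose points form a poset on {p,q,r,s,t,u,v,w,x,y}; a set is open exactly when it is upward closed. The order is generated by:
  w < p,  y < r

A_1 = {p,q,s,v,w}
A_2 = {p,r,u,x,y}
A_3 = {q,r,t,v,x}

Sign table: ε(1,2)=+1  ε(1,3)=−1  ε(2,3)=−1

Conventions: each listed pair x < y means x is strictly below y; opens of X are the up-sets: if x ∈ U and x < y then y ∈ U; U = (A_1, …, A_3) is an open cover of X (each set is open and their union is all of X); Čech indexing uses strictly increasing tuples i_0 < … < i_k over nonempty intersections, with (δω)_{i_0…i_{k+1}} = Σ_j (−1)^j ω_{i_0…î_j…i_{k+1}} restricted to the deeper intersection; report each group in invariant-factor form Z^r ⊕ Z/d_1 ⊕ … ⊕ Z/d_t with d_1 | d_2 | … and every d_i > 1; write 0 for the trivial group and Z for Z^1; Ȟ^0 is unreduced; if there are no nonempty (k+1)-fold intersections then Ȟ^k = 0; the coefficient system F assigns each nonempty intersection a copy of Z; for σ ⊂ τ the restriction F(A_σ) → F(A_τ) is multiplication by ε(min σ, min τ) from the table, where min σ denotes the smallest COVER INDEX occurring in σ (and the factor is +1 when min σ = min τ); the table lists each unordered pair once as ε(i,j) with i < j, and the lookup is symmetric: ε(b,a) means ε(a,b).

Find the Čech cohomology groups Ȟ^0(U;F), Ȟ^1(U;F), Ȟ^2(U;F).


Ȟ^0(U;F) ≅ Z, Ȟ^1(U;F) ≅ Z, Ȟ^2(U;F) ≅ 0

nonempty overlaps:
  A12={p} A13={q,v} A23={r,x}
C dims 3,3; δ0: rk 2, SNF 1^2
degree 0: 3−2−0 = 1 → Ȟ^0 ≅ Z
degree 1: 3−0−2 = 1 → Ȟ^1 ≅ Z
degree 2: 0−0−0 = 0 → Ȟ^2 ≅ 0


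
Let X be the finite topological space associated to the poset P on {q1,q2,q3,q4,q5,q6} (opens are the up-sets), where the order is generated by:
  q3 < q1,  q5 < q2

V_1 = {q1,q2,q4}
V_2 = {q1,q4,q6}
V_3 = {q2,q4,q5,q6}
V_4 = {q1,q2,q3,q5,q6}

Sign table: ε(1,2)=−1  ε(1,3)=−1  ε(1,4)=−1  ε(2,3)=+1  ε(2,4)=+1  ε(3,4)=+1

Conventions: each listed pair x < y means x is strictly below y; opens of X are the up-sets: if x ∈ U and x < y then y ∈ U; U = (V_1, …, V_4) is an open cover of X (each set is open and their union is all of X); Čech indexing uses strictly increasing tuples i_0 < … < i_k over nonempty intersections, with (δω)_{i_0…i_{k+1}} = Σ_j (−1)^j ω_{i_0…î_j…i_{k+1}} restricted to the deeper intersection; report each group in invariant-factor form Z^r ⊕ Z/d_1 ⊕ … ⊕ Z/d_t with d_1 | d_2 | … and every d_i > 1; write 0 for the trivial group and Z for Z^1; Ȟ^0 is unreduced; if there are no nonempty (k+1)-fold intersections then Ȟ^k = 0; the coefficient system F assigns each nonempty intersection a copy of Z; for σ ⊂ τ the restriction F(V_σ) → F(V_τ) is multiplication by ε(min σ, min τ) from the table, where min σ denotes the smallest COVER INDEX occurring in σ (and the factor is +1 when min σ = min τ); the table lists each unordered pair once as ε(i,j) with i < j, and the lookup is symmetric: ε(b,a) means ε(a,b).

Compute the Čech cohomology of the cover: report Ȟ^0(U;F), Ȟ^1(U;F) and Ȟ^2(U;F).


nonempty intersections:
  V12={q1,q4} V13={q2,q4} V14={q1,q2} V23={q4,q6} V24={q1,q6} V34={q2,q5,q6}
  V123={q4} V124={q1} V134={q2} V234={q6}
C dims 4,6,4; δ0: rk 3, SNF 1^3; δ1: rk 3, SNF 1^3
Ȟ^0: (4−3)−0=1 ⇒ Z
Ȟ^1: (6−3)−3=0 ⇒ 0
Ȟ^2: (4−0)−3=1 ⇒ Z

Ȟ^0 = Z,  Ȟ^1 = 0,  Ȟ^2 = Z


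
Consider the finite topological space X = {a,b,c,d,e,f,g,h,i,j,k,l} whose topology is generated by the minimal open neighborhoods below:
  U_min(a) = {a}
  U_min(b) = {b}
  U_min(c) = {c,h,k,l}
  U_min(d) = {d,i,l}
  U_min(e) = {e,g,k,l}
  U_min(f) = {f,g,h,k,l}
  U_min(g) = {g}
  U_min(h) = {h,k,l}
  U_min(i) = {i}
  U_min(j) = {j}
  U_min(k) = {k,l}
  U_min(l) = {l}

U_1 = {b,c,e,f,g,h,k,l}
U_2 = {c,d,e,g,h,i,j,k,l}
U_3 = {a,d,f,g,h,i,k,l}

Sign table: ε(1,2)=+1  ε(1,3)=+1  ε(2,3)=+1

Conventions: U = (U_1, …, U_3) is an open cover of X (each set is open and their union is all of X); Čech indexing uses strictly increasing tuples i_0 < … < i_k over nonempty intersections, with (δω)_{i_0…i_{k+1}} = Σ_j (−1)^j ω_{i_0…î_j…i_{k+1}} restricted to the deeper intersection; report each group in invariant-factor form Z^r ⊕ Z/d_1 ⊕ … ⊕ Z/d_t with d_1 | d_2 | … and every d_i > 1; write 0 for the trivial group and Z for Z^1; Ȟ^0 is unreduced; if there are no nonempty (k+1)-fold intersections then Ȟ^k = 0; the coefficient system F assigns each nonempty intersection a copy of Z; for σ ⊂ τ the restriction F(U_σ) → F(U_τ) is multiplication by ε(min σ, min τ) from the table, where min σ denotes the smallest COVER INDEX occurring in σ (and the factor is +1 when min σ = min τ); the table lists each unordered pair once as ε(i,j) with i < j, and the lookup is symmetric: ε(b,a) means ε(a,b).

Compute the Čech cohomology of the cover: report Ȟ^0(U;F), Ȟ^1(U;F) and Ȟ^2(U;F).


nonempty overlaps:
  U12={c,e,g,h,k,l} U13={f,g,h,k,l} U23={d,g,h,i,k,l}
  U123={g,h,k,l}
C dims 3,3,1; δ0: rk 2, SNF 1^2; δ1: rk 1, SNF 1^1
degree 0: 3−2−0 = 1 → Ȟ^0 ≅ Z
degree 1: 3−1−2 = 0 → Ȟ^1 ≅ 0
degree 2: 1−0−1 = 0 → Ȟ^2 ≅ 0

Ȟ^0 = Z,  Ȟ^1 = 0,  Ȟ^2 = 0


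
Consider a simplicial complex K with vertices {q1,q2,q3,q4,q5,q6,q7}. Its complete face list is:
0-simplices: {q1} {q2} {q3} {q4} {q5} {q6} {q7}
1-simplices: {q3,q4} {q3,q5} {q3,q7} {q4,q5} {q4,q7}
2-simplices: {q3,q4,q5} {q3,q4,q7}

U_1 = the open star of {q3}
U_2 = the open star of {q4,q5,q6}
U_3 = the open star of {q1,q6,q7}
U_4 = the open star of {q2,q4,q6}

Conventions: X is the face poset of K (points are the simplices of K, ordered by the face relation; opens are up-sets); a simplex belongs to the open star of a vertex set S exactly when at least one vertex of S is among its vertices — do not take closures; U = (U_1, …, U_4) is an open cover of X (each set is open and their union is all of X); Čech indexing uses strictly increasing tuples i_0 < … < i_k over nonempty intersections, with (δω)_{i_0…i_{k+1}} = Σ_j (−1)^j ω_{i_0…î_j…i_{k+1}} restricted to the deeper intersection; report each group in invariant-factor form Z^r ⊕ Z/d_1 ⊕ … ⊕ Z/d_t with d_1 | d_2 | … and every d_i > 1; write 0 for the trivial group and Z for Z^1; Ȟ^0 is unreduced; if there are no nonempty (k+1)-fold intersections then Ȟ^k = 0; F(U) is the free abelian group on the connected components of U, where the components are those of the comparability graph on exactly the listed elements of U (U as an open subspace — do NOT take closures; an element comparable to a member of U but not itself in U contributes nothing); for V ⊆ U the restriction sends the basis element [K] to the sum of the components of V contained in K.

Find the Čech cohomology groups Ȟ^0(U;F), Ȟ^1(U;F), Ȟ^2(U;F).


nonempty intersections:
  U1={{q3},{q3,q4},{q3,q5},{q3,q7},{q3,q4,q5},{q3,q4,q7}} U2={{q4},{q5},{q6},{q3,q4},{q3,q5},{q4,q5},{q4,q7},{q3,q4,q5},{q3,q4,q7}} U3={{q1},{q6},{q7},{q3,q7},{q4,q7},{q3,q4,q7}} U4={{q2},{q4},{q6},{q3,q4},{q4,q5},{q4,q7},{q3,q4,q5},{q3,q4,q7}}
  U12={{q3,q4},{q3,q5},{q3,q4,q5},{q3,q4,q7}} U13={{q3,q7},{q3,q4,q7}} U14={{q3,q4},{q3,q4,q5},{q3,q4,q7}} U23={{q6},{q4,q7},{q3,q4,q7}} U24={{q4},{q6},{q3,q4},{q4,q5},{q4,q7},{q3,q4,q5},{q3,q4,q7}} U34={{q6},{q4,q7},{q3,q4,q7}}
  U123={{q3,q4,q7}} U124={{q3,q4},{q3,q4,q5},{q3,q4,q7}} U134={{q3,q4,q7}} U234={{q6},{q4,q7},{q3,q4,q7}}
  U1234={{q3,q4,q7}}
components per intersection:
  U1: {{q3},{q3,q4},{q3,q5},{q3,q7},{q3,q4,q5},{q3,q4,q7}}
  U2: {{q4},{q5},{q3,q4},{q3,q5},{q4,q5},{q4,q7},{q3,q4,q5},{q3,q4,q7}} {{q6}}
  U3: {{q1}} {{q6}} {{q7},{q3,q7},{q4,q7},{q3,q4,q7}}
  U4: {{q2}} {{q4},{q3,q4},{q4,q5},{q4,q7},{q3,q4,q5},{q3,q4,q7}} {{q6}}
  U12: {{q3,q4},{q3,q5},{q3,q4,q5},{q3,q4,q7}}
  U13: {{q3,q7},{q3,q4,q7}}
  U14: {{q3,q4},{q3,q4,q5},{q3,q4,q7}}
  U23: {{q6}} {{q4,q7},{q3,q4,q7}}
  U24: {{q4},{q3,q4},{q4,q5},{q4,q7},{q3,q4,q5},{q3,q4,q7}} {{q6}}
  U34: {{q6}} {{q4,q7},{q3,q4,q7}}
  U123: {{q3,q4,q7}}
  U124: {{q3,q4},{q3,q4,q5},{q3,q4,q7}}
  U134: {{q3,q4,q7}}
  U234: {{q6}} {{q4,q7},{q3,q4,q7}}
  U1234: {{q3,q4,q7}}
C dims 9,9,5,1; δ0: rk 5, SNF 1^5; δ1: rk 4, SNF 1^4; δ2: rk 1, SNF 1^1
Ȟ^0: (9−5)−0=4 ⇒ Z^4
Ȟ^1: (9−4)−5=0 ⇒ 0
Ȟ^2: (5−1)−4=0 ⇒ 0

Ȟ^0 ≅ Z^4, Ȟ^1 ≅ 0 and Ȟ^2 ≅ 0


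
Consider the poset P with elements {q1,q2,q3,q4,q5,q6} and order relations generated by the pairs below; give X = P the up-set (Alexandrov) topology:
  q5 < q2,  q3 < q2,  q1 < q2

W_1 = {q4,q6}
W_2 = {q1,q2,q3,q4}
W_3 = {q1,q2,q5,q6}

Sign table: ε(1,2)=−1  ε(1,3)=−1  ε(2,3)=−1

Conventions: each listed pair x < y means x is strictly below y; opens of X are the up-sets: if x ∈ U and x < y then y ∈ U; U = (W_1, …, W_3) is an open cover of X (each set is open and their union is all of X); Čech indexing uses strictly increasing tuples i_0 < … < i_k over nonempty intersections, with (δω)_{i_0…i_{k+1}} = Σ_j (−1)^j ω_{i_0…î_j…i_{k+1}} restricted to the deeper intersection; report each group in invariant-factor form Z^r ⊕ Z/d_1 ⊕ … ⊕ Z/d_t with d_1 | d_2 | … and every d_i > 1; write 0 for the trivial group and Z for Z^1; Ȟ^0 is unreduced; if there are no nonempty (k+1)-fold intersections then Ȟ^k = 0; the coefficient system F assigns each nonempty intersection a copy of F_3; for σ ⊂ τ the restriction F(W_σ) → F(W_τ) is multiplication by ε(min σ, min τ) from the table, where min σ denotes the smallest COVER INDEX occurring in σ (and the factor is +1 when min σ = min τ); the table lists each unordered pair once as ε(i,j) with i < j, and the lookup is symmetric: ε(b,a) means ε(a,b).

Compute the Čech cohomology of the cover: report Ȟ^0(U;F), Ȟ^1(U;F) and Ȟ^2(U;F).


nonempty intersections:
  W12={q4} W13={q6} W23={q1,q2}
C dims 3,3; δ0: rk_F3 3
Ȟ^0: (3−3)−0=0 ⇒ 0
Ȟ^1: (3−0)−3=0 ⇒ 0
Ȟ^2: (0−0)−0=0 ⇒ 0

Ȟ^0 = 0; Ȟ^1 = 0; Ȟ^2 = 0


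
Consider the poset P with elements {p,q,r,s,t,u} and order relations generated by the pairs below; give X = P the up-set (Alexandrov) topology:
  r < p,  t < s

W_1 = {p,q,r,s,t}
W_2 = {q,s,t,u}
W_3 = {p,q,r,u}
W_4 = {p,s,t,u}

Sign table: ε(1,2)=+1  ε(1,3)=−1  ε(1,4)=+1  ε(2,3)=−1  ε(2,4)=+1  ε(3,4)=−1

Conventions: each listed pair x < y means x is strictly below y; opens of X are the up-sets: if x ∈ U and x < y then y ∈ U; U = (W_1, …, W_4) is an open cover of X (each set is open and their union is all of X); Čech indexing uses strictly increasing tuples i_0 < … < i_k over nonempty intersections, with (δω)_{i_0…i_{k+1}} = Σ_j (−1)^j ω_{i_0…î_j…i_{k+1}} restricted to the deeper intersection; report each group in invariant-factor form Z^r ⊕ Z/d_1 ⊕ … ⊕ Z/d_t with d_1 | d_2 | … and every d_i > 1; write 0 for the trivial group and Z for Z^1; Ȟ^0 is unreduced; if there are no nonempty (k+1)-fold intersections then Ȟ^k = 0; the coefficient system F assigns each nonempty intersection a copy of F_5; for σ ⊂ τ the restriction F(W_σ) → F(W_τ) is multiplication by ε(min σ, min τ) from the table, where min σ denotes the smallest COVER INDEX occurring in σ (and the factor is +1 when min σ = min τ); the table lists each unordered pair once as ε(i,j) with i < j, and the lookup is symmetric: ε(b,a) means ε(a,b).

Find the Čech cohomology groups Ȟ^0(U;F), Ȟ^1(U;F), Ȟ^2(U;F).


nonempty overlaps:
  W12={q,s,t} W13={p,q,r} W14={p,s,t} W23={q,u} W24={s,t,u} W34={p,u}
  W123={q} W124={s,t} W134={p} W234={u}
C dims 4,6,4; δ0: rk_F5 3; δ1: rk_F5 3
degree 0: 4−3−0 = 1 → Ȟ^0 ≅ Z/5
degree 1: 6−3−3 = 0 → Ȟ^1 ≅ 0
degree 2: 4−0−3 = 1 → Ȟ^2 ≅ Z/5

Ȟ^0 = Z/5; Ȟ^1 = 0; Ȟ^2 = Z/5


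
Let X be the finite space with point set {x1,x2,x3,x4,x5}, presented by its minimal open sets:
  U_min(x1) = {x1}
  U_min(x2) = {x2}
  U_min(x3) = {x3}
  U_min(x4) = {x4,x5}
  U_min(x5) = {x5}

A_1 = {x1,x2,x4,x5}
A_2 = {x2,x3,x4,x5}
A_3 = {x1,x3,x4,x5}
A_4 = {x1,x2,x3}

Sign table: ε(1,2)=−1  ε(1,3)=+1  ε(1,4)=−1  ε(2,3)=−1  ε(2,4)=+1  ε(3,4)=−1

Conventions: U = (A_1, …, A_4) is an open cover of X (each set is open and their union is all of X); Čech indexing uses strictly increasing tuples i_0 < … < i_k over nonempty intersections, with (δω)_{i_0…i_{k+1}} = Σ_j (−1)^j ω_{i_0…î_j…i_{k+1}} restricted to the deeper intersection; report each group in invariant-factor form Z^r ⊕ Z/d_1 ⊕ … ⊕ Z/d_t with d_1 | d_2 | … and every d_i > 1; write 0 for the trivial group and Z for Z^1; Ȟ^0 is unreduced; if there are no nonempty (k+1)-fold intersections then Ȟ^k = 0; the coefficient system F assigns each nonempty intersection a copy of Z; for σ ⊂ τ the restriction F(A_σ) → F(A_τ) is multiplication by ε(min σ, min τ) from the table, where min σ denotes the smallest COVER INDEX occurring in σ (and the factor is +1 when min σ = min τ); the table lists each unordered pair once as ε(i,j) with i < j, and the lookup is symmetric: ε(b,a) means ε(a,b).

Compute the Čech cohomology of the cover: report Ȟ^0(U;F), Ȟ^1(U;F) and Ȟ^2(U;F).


nonempty intersections:
  A12={x2,x4,x5} A13={x1,x4,x5} A14={x1,x2} A23={x3,x4,x5} A24={x2,x3} A34={x1,x3}
  A123={x4,x5} A124={x2} A134={x1} A234={x3}
C dims 4,6,4; δ0: rk 3, SNF 1^3; δ1: rk 3, SNF 1^3
Ȟ^0: (4−3)−0=1 ⇒ Z
Ȟ^1: (6−3)−3=0 ⇒ 0
Ȟ^2: (4−0)−3=1 ⇒ Z

Ȟ^0(U;F) ≅ Z,  Ȟ^1(U;F) ≅ 0,  Ȟ^2(U;F) ≅ Z


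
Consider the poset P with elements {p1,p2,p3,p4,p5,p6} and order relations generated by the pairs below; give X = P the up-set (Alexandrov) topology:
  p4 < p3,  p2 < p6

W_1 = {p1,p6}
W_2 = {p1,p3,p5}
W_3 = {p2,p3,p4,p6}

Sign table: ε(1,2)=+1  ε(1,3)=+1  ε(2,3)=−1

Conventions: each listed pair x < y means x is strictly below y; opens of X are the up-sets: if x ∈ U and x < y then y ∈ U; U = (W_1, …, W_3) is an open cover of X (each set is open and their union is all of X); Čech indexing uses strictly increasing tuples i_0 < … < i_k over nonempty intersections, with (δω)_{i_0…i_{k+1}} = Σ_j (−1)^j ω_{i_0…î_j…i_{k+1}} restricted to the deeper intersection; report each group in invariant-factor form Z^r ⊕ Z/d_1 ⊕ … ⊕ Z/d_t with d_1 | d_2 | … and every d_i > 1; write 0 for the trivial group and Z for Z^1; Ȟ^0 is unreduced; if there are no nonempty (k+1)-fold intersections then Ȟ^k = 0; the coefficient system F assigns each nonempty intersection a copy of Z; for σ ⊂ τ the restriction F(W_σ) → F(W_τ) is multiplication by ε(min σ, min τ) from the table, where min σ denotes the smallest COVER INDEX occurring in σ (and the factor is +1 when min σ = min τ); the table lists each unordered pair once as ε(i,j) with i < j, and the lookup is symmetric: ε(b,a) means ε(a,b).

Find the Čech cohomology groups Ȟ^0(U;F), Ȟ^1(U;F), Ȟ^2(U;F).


Ȟ^0 = 0,  Ȟ^1 = Z/2,  Ȟ^2 = 0

nerve of the cover:
  W12={p1} W13={p6} W23={p3}
C dims 3,3; δ0: rk 3, SNF 1^2·2
Ȟ^0 = (3 − 3) − 0 = 0, so Ȟ^0 ≅ 0
Ȟ^1 = (3 − 0) − 3 = 0 plus torsion [2], so Ȟ^1 ≅ Z/2
Ȟ^2 = (0 − 0) − 0 = 0, so Ȟ^2 ≅ 0


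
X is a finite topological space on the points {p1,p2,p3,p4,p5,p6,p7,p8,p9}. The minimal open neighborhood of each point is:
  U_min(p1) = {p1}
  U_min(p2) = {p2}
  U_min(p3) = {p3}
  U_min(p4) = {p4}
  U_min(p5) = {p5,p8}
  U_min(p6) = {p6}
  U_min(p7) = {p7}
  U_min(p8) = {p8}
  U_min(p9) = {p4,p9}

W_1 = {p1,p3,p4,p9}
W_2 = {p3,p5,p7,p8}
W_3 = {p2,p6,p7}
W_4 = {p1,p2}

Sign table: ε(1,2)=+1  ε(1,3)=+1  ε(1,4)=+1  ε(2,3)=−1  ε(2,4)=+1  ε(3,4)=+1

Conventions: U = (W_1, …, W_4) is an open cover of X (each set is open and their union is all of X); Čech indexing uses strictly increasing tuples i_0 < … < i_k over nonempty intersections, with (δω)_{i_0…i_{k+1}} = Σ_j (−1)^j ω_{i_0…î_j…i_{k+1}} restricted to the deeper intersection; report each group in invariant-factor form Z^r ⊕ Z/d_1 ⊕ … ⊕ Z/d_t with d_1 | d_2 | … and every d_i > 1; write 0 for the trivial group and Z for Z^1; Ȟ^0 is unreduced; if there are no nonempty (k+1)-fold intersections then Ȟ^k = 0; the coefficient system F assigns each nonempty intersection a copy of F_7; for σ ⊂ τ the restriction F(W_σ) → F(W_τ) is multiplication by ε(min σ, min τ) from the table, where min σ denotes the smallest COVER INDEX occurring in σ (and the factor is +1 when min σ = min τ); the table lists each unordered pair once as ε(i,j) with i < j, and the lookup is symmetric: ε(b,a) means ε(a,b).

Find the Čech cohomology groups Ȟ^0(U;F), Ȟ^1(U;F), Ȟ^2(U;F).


intersection data:
  W12={p3} W14={p1} W23={p7} W34={p2}
C dims 4,4; δ0: rk_F7 4
Ȟ^0 = (4 − 4) − 0 = 0, so Ȟ^0 ≅ 0
Ȟ^1 = (4 − 0) − 4 = 0, so Ȟ^1 ≅ 0
Ȟ^2 = (0 − 0) − 0 = 0, so Ȟ^2 ≅ 0

Ȟ^0 = 0, Ȟ^1 = 0 and Ȟ^2 = 0
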